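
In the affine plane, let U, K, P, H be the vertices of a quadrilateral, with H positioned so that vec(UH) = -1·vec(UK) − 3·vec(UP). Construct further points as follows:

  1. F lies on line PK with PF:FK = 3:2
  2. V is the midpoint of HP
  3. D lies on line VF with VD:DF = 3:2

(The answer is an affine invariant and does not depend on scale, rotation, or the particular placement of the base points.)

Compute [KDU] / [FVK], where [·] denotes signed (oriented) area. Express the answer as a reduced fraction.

[KDU]:[FVK] = -4/25

Choose coordinates U = (0, 0), K = (1, 0), P = (0, 1), H = (-1, -3).
1. F lies on line PK with PF:FK = 3:2 ⇒ F = (3/5, 2/5)
2. V is the midpoint of HP ⇒ V = (-1/2, -1)
3. D lies on line VF with VD:DF = 3:2 ⇒ D = (4/25, -4/25)
2·[KDU] = -4/25, 2·[FVK] = 1
[KDU]:[FVK] = -4/25:1 = -4/25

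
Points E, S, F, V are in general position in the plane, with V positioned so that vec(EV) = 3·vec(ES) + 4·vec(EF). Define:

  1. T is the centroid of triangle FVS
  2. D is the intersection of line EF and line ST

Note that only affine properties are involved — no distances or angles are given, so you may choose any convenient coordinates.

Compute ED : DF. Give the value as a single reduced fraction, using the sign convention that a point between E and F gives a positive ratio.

ED:DF = -5/6

Set E = (0, 0), S = (1, 0), F = (0, 1), V = (3, 4); any affine frame gives the same invariant.
1. T is the centroid of triangle FVS ⇒ T = (4/3, 5/3)
2. D is the intersection of line EF and line ST ⇒ D = (0, -5)
D = E + t·(F−E) with t = -5, so ED:DF = t:(1−t) = -5:6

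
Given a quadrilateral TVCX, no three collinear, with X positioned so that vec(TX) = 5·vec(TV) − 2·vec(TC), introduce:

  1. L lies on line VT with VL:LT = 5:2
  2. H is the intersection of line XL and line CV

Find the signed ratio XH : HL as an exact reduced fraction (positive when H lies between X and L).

XH:HL = 14/5

Set T = (0, 0), V = (1, 0), C = (0, 1), X = (5, -2); any affine frame gives the same invariant.
1. L lies on line VT with VL:LT = 5:2 ⇒ L = (2/7, 0)
2. H is the intersection of line XL and line CV ⇒ H = (29/19, -10/19)
H = X + t·(L−X) with t = 14/19, so XH:HL = t:(1−t) = 14/19:5/19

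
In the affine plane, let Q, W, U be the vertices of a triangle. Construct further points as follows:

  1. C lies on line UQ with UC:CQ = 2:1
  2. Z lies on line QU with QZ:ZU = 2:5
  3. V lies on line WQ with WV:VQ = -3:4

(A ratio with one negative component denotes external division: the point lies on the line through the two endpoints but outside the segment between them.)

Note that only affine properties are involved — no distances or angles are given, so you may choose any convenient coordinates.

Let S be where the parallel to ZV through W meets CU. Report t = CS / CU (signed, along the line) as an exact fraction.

Work in coordinates with Q = (0, 0), W = (1, 0), U = (0, 1).
1. C lies on line UQ with UC:CQ = 2:1 ⇒ C = (0, 1/3)
2. Z lies on line QU with QZ:ZU = 2:5 ⇒ Z = (0, 2/7)
3. V lies on line WQ with WV:VQ = -3:4 ⇒ V = (4, 0)
through W parallel to ZV: direction (4, -2/7); meets CU at S = (0, 1/14)
S = C + t·(U−C) with t = -11/28

t = -11/28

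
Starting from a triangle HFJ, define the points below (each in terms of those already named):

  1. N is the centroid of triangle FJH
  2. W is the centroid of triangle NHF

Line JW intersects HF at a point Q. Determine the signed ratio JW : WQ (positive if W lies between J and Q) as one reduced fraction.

JW:WQ = 8

Work in coordinates with H = (0, 0), F = (1, 0), J = (0, 1).
1. N is the centroid of triangle FJH ⇒ N = (1/3, 1/3)
2. W is the centroid of triangle NHF ⇒ W = (4/9, 1/9)
line JW meets HF at Q = (1/2, 0)
W = J + t·(Q−J) with t = 8/9, so JW:WQ = 8/9:1/9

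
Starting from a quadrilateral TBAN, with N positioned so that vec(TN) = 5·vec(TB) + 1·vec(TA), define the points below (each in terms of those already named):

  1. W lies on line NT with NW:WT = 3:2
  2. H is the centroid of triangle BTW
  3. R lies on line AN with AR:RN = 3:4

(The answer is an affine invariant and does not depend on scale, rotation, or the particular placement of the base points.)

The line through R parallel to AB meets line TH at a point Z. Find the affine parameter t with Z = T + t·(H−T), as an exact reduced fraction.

t = 330/119

Work in coordinates with T = (0, 0), B = (1, 0), A = (0, 1), N = (5, 1).
1. W lies on line NT with NW:WT = 3:2 ⇒ W = (2, 2/5)
2. H is the centroid of triangle BTW ⇒ H = (1, 2/15)
3. R lies on line AN with AR:RN = 3:4 ⇒ R = (15/7, 1)
through R parallel to AB: direction (1, -1); meets TH at Z = (330/119, 44/119)
Z = T + t·(H−T) with t = 330/119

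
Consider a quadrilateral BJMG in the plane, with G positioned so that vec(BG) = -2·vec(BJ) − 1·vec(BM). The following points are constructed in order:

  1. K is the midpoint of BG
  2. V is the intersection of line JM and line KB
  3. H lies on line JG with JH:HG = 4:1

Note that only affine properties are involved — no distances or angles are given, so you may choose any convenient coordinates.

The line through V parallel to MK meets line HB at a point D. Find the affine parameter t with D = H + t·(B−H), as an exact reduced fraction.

t = 59/39

Work in coordinates with B = (0, 0), J = (1, 0), M = (0, 1), G = (-2, -1).
1. K is the midpoint of BG ⇒ K = (-1, -1/2)
2. V is the intersection of line JM and line KB ⇒ V = (2/3, 1/3)
3. H lies on line JG with JH:HG = 4:1 ⇒ H = (-7/5, -4/5)
through V parallel to MK: direction (-1, -3/2); meets HB at D = (28/39, 16/39)
D = H + t·(B−H) with t = 59/39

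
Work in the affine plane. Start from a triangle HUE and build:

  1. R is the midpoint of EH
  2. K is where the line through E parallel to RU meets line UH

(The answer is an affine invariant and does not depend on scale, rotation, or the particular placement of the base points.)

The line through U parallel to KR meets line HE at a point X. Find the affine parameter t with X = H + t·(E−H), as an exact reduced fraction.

t = 1/4

Set H = (0, 0), U = (1, 0), E = (0, 1); any affine frame gives the same invariant.
1. R is the midpoint of EH ⇒ R = (0, 1/2)
2. K is where the line through E parallel to RU meets line UH ⇒ K = (2, 0)
through U parallel to KR: direction (-2, 1/2); meets HE at X = (0, 1/4)
X = H + t·(E−H) with t = 1/4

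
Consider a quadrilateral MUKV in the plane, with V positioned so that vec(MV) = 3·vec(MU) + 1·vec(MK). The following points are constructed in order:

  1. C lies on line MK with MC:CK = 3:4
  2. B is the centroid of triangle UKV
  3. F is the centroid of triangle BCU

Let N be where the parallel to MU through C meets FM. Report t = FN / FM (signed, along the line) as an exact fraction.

Assign M = (0, 0), U = (1, 0), K = (0, 1), V = (3, 1) — the answer is frame-independent, so this choice is without loss of generality.
1. C lies on line MK with MC:CK = 3:4 ⇒ C = (0, 3/7)
2. B is the centroid of triangle UKV ⇒ B = (4/3, 2/3)
3. F is the centroid of triangle BCU ⇒ F = (7/9, 23/63)
through C parallel to MU: direction (1, 0); meets FM at N = (21/23, 3/7)
N = F + t·(M−F) with t = -4/23

t = -4/23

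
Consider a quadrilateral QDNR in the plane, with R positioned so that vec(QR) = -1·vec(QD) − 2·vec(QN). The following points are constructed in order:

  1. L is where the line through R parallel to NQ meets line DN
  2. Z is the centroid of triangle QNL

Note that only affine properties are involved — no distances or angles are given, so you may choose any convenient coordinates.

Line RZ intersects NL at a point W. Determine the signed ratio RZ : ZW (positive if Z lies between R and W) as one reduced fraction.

RZ:ZW = 11

Set Q = (0, 0), D = (1, 0), N = (0, 1), R = (-1, -2); any affine frame gives the same invariant.
1. L is where the line through R parallel to NQ meets line DN ⇒ L = (-1, 2)
2. Z is the centroid of triangle QNL ⇒ Z = (-1/3, 1)
line RZ meets NL at W = (-3/11, 14/11)
Z = R + t·(W−R) with t = 11/12, so RZ:ZW = 11/12:1/12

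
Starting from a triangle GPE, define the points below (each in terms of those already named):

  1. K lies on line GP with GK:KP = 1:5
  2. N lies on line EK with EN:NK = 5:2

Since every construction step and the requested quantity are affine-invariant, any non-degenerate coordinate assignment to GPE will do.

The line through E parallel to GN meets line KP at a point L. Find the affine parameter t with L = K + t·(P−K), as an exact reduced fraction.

Assign G = (0, 0), P = (1, 0), E = (0, 1) — the answer is frame-independent, so this choice is without loss of generality.
1. K lies on line GP with GK:KP = 1:5 ⇒ K = (1/6, 0)
2. N lies on line EK with EN:NK = 5:2 ⇒ N = (5/42, 2/7)
through E parallel to GN: direction (5/42, 2/7); meets KP at L = (-5/12, 0)
L = K + t·(P−K) with t = -7/10

t = -7/10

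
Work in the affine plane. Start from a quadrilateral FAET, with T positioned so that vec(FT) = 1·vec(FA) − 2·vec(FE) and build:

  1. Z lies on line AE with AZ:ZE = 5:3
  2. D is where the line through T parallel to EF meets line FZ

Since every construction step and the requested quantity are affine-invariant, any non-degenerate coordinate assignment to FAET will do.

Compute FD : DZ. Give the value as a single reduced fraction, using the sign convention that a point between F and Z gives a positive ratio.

FD:DZ = -8/5

Assign F = (0, 0), A = (1, 0), E = (0, 1), T = (1, -2) — the answer is frame-independent, so this choice is without loss of generality.
1. Z lies on line AE with AZ:ZE = 5:3 ⇒ Z = (3/8, 5/8)
2. D is where the line through T parallel to EF meets line FZ ⇒ D = (1, 5/3)
D = F + t·(Z−F) with t = 8/3, so FD:DZ = t:(1−t) = 8/3:-5/3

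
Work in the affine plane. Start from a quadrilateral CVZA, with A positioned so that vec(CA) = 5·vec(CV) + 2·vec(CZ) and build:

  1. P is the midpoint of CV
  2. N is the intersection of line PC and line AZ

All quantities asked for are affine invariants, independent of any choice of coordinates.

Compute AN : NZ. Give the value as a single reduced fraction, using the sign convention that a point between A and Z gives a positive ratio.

Choose coordinates C = (0, 0), V = (1, 0), Z = (0, 1), A = (5, 2).
1. P is the midpoint of CV ⇒ P = (1/2, 0)
2. N is the intersection of line PC and line AZ ⇒ N = (-5, 0)
N = A + t·(Z−A) with t = 2, so AN:NZ = t:(1−t) = 2:-1

AN:NZ = -2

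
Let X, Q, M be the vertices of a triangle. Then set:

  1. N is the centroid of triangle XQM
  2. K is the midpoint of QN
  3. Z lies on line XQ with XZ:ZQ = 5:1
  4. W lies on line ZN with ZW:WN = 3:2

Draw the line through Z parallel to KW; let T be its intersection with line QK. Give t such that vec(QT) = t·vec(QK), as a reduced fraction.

Choose coordinates X = (0, 0), Q = (1, 0), M = (0, 1).
1. N is the centroid of triangle XQM ⇒ N = (1/3, 1/3)
2. K is the midpoint of QN ⇒ K = (2/3, 1/6)
3. Z lies on line XQ with XZ:ZQ = 5:1 ⇒ Z = (5/6, 0)
4. W lies on line ZN with ZW:WN = 3:2 ⇒ W = (8/15, 1/5)
through Z parallel to KW: direction (-2/15, 1/30); meets QK at T = (7/6, -1/12)
T = Q + t·(K−Q) with t = -1/2

t = -1/2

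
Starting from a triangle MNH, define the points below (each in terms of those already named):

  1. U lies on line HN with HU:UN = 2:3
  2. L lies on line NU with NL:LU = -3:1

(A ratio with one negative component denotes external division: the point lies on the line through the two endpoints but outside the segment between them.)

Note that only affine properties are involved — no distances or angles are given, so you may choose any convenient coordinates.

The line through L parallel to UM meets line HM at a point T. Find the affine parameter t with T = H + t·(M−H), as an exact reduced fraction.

Assign M = (0, 0), N = (1, 0), H = (0, 1) — the answer is frame-independent, so this choice is without loss of generality.
1. U lies on line HN with HU:UN = 2:3 ⇒ U = (2/5, 3/5)
2. L lies on line NU with NL:LU = -3:1 ⇒ L = (1/10, 9/10)
through L parallel to UM: direction (-2/5, -3/5); meets HM at T = (0, 3/4)
T = H + t·(M−H) with t = 1/4

t = 1/4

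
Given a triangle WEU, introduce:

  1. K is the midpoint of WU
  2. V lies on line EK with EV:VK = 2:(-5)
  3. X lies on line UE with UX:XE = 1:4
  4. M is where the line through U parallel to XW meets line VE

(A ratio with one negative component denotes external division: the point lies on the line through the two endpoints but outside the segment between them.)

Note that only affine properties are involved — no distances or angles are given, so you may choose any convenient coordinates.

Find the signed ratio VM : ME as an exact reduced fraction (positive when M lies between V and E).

VM:ME = -8/5

Set W = (0, 0), E = (1, 0), U = (0, 1); any affine frame gives the same invariant.
1. K is the midpoint of WU ⇒ K = (0, 1/2)
2. V lies on line EK with EV:VK = 2:(-5) ⇒ V = (5/3, -1/3)
3. X lies on line UE with UX:XE = 1:4 ⇒ X = (1/5, 4/5)
4. M is where the line through U parallel to XW meets line VE ⇒ M = (-1/9, 5/9)
M = V + t·(E−V) with t = 8/3, so VM:ME = t:(1−t) = 8/3:-5/3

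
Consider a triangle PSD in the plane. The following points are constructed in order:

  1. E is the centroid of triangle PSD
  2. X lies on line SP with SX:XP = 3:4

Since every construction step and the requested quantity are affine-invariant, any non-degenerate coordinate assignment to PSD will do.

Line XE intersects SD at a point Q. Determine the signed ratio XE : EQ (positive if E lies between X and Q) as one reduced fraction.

Set P = (0, 0), S = (1, 0), D = (0, 1); any affine frame gives the same invariant.
1. E is the centroid of triangle PSD ⇒ E = (1/3, 1/3)
2. X lies on line SP with SX:XP = 3:4 ⇒ X = (4/7, 0)
line XE meets SD at Q = (-1/2, 3/2)
E = X + t·(Q−X) with t = 2/9, so XE:EQ = 2/9:7/9

XE:EQ = 2/7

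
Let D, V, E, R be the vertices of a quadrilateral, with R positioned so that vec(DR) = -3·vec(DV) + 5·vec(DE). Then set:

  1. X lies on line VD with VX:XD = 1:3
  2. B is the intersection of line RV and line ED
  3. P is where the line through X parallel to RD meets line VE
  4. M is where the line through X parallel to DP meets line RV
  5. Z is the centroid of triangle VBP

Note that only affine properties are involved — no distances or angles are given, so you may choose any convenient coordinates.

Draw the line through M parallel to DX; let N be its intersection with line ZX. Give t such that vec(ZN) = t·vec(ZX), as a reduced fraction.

t = 5/7

Assign D = (0, 0), V = (1, 0), E = (0, 1), R = (-3, 5) — the answer is frame-independent, so this choice is without loss of generality.
1. X lies on line VD with VX:XD = 1:3 ⇒ X = (3/4, 0)
2. B is the intersection of line RV and line ED ⇒ B = (0, 5/4)
3. P is where the line through X parallel to RD meets line VE ⇒ P = (3/8, 5/8)
4. M is where the line through X parallel to DP meets line RV ⇒ M = (6/7, 5/28)
5. Z is the centroid of triangle VBP ⇒ Z = (11/24, 5/8)
through M parallel to DX: direction (3/4, 0); meets ZX at N = (2/3, 5/28)
N = Z + t·(X−Z) with t = 5/7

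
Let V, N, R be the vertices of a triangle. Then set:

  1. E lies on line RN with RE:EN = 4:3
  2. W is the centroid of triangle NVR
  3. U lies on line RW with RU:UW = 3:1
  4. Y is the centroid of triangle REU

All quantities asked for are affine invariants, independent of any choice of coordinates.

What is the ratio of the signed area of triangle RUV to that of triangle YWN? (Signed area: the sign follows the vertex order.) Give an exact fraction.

[RUV]:[YWN] = -63/47

Choose coordinates V = (0, 0), N = (1, 0), R = (0, 1).
1. E lies on line RN with RE:EN = 4:3 ⇒ E = (4/7, 3/7)
2. W is the centroid of triangle NVR ⇒ W = (1/3, 1/3)
3. U lies on line RW with RU:UW = 3:1 ⇒ U = (1/4, 1/2)
4. Y is the centroid of triangle REU ⇒ Y = (23/84, 9/14)
2·[RUV] = -1/4, 2·[YWN] = 47/252
[RUV]:[YWN] = -1/4:47/252 = -63/47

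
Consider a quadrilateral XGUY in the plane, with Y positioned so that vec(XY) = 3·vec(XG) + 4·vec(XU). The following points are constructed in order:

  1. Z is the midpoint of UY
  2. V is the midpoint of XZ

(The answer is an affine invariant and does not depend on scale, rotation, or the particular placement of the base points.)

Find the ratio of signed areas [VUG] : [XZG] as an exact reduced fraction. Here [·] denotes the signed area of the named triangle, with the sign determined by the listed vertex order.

Work in coordinates with X = (0, 0), G = (1, 0), U = (0, 1), Y = (3, 4).
1. Z is the midpoint of UY ⇒ Z = (3/2, 5/2)
2. V is the midpoint of XZ ⇒ V = (3/4, 5/4)
2·[VUG] = 1, 2·[XZG] = -5/2
[VUG]:[XZG] = 1:-5/2 = -2/5

[VUG]:[XZG] = -2/5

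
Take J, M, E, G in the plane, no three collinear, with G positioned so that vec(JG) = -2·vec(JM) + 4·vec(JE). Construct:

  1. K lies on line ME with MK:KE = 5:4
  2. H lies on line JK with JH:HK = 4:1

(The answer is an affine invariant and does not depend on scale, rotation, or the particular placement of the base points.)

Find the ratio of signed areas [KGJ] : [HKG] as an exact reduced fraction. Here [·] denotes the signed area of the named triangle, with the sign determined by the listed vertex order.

Work in coordinates with J = (0, 0), M = (1, 0), E = (0, 1), G = (-2, 4).
1. K lies on line ME with MK:KE = 5:4 ⇒ K = (4/9, 5/9)
2. H lies on line JK with JH:HK = 4:1 ⇒ H = (16/45, 4/9)
2·[KGJ] = 26/9, 2·[HKG] = 26/45
[KGJ]:[HKG] = 26/9:26/45 = 5

[KGJ]:[HKG] = 5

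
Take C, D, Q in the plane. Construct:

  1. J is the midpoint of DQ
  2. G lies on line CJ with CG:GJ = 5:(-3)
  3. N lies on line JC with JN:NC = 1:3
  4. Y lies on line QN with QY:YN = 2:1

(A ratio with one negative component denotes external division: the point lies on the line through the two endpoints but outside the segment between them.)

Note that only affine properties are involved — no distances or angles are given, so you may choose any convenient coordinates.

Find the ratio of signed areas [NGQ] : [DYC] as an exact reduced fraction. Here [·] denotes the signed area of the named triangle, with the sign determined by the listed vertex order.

Assign C = (0, 0), D = (1, 0), Q = (0, 1) — the answer is frame-independent, so this choice is without loss of generality.
1. J is the midpoint of DQ ⇒ J = (1/2, 1/2)
2. G lies on line CJ with CG:GJ = 5:(-3) ⇒ G = (5/4, 5/4)
3. N lies on line JC with JN:NC = 1:3 ⇒ N = (3/8, 3/8)
4. Y lies on line QN with QY:YN = 2:1 ⇒ Y = (1/4, 7/12)
2·[NGQ] = 7/8, 2·[DYC] = 7/12
[NGQ]:[DYC] = 7/8:7/12 = 3/2

[NGQ]:[DYC] = 3/2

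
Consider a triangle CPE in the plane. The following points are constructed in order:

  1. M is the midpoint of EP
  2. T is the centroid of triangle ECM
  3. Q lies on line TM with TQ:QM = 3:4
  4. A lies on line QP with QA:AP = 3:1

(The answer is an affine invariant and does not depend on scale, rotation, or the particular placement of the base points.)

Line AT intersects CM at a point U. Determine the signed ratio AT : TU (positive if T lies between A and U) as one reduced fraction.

AT:TU = -87/28

Choose coordinates C = (0, 0), P = (1, 0), E = (0, 1).
1. M is the midpoint of EP ⇒ M = (1/2, 1/2)
2. T is the centroid of triangle ECM ⇒ T = (1/6, 1/2)
3. Q lies on line TM with TQ:QM = 3:4 ⇒ Q = (13/42, 1/2)
4. A lies on line QP with QA:AP = 3:1 ⇒ A = (139/168, 1/8)
line AT meets CM at U = (11/29, 11/29)
T = A + t·(U−A) with t = 87/59, so AT:TU = 87/59:-28/59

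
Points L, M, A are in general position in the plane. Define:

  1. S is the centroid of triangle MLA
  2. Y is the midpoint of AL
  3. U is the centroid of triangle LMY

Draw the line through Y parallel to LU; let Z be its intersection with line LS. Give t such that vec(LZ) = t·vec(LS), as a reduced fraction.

t = 3

Work in coordinates with L = (0, 0), M = (1, 0), A = (0, 1).
1. S is the centroid of triangle MLA ⇒ S = (1/3, 1/3)
2. Y is the midpoint of AL ⇒ Y = (0, 1/2)
3. U is the centroid of triangle LMY ⇒ U = (1/3, 1/6)
through Y parallel to LU: direction (1/3, 1/6); meets LS at Z = (1, 1)
Z = L + t·(S−L) with t = 3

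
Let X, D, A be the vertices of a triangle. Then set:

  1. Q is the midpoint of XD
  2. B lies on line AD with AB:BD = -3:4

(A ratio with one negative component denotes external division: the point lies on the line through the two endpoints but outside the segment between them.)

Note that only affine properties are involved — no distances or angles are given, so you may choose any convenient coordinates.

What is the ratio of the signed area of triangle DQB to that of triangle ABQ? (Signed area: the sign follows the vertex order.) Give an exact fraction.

Assign X = (0, 0), D = (1, 0), A = (0, 1) — the answer is frame-independent, so this choice is without loss of generality.
1. Q is the midpoint of XD ⇒ Q = (1/2, 0)
2. B lies on line AD with AB:BD = -3:4 ⇒ B = (-3, 4)
2·[DQB] = -2, 2·[ABQ] = 3/2
[DQB]:[ABQ] = -2:3/2 = -4/3

[DQB]:[ABQ] = -4/3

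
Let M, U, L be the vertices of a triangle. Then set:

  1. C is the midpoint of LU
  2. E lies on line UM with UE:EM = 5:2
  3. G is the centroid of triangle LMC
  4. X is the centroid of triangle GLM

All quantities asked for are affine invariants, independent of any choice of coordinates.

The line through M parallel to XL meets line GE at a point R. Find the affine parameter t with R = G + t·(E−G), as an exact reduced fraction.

Choose coordinates M = (0, 0), U = (1, 0), L = (0, 1).
1. C is the midpoint of LU ⇒ C = (1/2, 1/2)
2. E lies on line UM with UE:EM = 5:2 ⇒ E = (2/7, 0)
3. G is the centroid of triangle LMC ⇒ G = (1/6, 1/2)
4. X is the centroid of triangle GLM ⇒ X = (1/18, 1/2)
through M parallel to XL: direction (-1/18, 1/2); meets GE at R = (-1/4, 9/4)
R = G + t·(E−G) with t = -7/2

t = -7/2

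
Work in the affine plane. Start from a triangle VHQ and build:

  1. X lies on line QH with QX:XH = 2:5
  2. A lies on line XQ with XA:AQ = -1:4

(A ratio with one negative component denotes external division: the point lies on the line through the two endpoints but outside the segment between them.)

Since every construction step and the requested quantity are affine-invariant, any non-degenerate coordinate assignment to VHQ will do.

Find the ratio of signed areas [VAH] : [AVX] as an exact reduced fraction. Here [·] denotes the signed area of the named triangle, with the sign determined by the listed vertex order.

[VAH]:[AVX] = 13/2

Set V = (0, 0), H = (1, 0), Q = (0, 1); any affine frame gives the same invariant.
1. X lies on line QH with QX:XH = 2:5 ⇒ X = (2/7, 5/7)
2. A lies on line XQ with XA:AQ = -1:4 ⇒ A = (8/21, 13/21)
2·[VAH] = -13/21, 2·[AVX] = -2/21
[VAH]:[AVX] = -13/21:-2/21 = 13/2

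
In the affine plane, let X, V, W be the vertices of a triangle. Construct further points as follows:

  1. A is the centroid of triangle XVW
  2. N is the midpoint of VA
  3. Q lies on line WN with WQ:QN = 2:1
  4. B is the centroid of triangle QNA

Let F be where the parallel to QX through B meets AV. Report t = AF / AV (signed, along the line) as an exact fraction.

Assign X = (0, 0), V = (1, 0), W = (0, 1) — the answer is frame-independent, so this choice is without loss of generality.
1. A is the centroid of triangle XVW ⇒ A = (1/3, 1/3)
2. N is the midpoint of VA ⇒ N = (2/3, 1/6)
3. Q lies on line WN with WQ:QN = 2:1 ⇒ Q = (4/9, 4/9)
4. B is the centroid of triangle QNA ⇒ B = (13/27, 17/54)
through B parallel to QX: direction (-4/9, -4/9); meets AV at F = (4/9, 5/18)
F = A + t·(V−A) with t = 1/6

t = 1/6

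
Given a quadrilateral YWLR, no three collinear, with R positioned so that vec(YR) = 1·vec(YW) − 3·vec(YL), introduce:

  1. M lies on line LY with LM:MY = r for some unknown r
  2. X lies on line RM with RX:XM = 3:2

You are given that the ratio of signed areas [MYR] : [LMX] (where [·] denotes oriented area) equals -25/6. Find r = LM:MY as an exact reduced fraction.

Choose coordinates Y = (0, 0), W = (1, 0), L = (0, 1), R = (1, -3).
1. With LM:MY = r, write λ = r/(r+1) so M = L + λ·(Y−L); M is affine-linear in λ
2. X lies on line RM with RX:XM = 3:2 ⇒ X is an affine combination of earlier points and hence also affine-linear in λ
Every point depending on M is an affine combination of M and λ-independent points, so each such coordinate is linear in λ; the λ² term in each signed area is a multiple of (Y−L)×(Y−L) = 0, so 2·[MYR] and 2·[LMX] are each linear in λ. Evaluating at λ=0 and λ=1:
  2·[MYR] = −λ + 1,   2·[LMX] = 2/5·λ
So [MYR]:[LMX] = (−λ + 1) / (2/5·λ). Setting this equal to -25/6:
  −λ + 1 = -25/6·(2/5·λ)  ⇒  λ = -3/2
Then r = λ/(1−λ) = (-3/2)/(5/2) = -3/5. Check: with r = -3/5, M = (0, 5/2) and [MYR]:[LMX] = -25/6 as required.

r = -3/5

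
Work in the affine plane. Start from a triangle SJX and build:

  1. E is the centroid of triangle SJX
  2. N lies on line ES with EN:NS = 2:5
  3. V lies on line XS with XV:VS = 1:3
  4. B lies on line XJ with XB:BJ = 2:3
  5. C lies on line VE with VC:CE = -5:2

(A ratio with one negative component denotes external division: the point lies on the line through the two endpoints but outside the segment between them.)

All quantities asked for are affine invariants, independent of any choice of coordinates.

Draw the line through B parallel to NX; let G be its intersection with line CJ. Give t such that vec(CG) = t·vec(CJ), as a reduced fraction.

t = 7/205

Work in coordinates with S = (0, 0), J = (1, 0), X = (0, 1).
1. E is the centroid of triangle SJX ⇒ E = (1/3, 1/3)
2. N lies on line ES with EN:NS = 2:5 ⇒ N = (5/21, 5/21)
3. V lies on line XS with XV:VS = 1:3 ⇒ V = (0, 3/4)
4. B lies on line XJ with XB:BJ = 2:3 ⇒ B = (2/5, 3/5)
5. C lies on line VE with VC:CE = -5:2 ⇒ C = (5/9, 1/18)
through B parallel to NX: direction (-5/21, 16/21); meets CJ at G = (117/205, 11/205)
G = C + t·(J−C) with t = 7/205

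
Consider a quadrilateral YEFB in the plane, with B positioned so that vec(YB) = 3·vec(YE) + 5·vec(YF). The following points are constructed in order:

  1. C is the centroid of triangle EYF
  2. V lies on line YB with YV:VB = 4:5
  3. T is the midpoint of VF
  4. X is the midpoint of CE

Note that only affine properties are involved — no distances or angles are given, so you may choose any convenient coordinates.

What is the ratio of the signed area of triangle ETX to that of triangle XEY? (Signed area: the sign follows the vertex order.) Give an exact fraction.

[ETX]:[XEY] = -26/9

Choose coordinates Y = (0, 0), E = (1, 0), F = (0, 1), B = (3, 5).
1. C is the centroid of triangle EYF ⇒ C = (1/3, 1/3)
2. V lies on line YB with YV:VB = 4:5 ⇒ V = (4/3, 20/9)
3. T is the midpoint of VF ⇒ T = (2/3, 29/18)
4. X is the midpoint of CE ⇒ X = (2/3, 1/6)
2·[ETX] = 13/27, 2·[XEY] = -1/6
[ETX]:[XEY] = 13/27:-1/6 = -26/9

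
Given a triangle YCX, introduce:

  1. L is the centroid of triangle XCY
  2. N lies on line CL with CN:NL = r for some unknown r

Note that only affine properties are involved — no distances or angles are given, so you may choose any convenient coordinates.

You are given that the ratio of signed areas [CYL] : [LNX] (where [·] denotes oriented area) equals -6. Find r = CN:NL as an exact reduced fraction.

Assign Y = (0, 0), C = (1, 0), X = (0, 1) — the answer is frame-independent, so this choice is without loss of generality.
1. L is the centroid of triangle XCY ⇒ L = (1/3, 1/3)
2. With CN:NL = r, write λ = r/(r+1) so N = C + λ·(L−C); N is affine-linear in λ
Every point depending on N is an affine combination of N and λ-independent points, so each such coordinate is linear in λ; the λ² term in each signed area is a multiple of (L−C)×(L−C) = 0, so 2·[CYL] and 2·[LNX] are each linear in λ. Evaluating at λ=0 and λ=1:
  2·[CYL] = -1/3,   2·[LNX] = -1/3·λ + 1/3
So [CYL]:[LNX] = (-1/3) / (-1/3·λ + 1/3). Setting this equal to -6:
  -1/3 = -6·(-1/3·λ + 1/3)  ⇒  λ = 5/6
Then r = λ/(1−λ) = (5/6)/(1/6) = 5. Check: with r = 5, N = (4/9, 5/18) and [CYL]:[LNX] = -6 as required.

r = 5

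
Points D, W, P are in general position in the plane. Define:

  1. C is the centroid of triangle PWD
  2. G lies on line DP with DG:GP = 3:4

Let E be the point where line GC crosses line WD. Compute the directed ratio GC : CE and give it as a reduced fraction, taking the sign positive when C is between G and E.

GC:CE = 2/7

Set D = (0, 0), W = (1, 0), P = (0, 1); any affine frame gives the same invariant.
1. C is the centroid of triangle PWD ⇒ C = (1/3, 1/3)
2. G lies on line DP with DG:GP = 3:4 ⇒ G = (0, 3/7)
line GC meets WD at E = (3/2, 0)
C = G + t·(E−G) with t = 2/9, so GC:CE = 2/9:7/9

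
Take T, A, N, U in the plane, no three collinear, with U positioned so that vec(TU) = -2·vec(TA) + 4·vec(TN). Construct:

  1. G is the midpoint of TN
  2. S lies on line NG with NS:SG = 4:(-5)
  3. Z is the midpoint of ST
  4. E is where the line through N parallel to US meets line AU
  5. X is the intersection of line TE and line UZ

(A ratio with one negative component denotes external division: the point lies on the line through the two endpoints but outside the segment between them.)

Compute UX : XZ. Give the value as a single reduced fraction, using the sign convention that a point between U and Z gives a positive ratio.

UX:XZ = -16/3

Work in coordinates with T = (0, 0), A = (1, 0), N = (0, 1), U = (-2, 4).
1. G is the midpoint of TN ⇒ G = (0, 1/2)
2. S lies on line NG with NS:SG = 4:(-5) ⇒ S = (0, 3)
3. Z is the midpoint of ST ⇒ Z = (0, 3/2)
4. E is where the line through N parallel to US meets line AU ⇒ E = (2/5, 4/5)
5. X is the intersection of line TE and line UZ ⇒ X = (6/13, 12/13)
X = U + t·(Z−U) with t = 16/13, so UX:XZ = t:(1−t) = 16/13:-3/13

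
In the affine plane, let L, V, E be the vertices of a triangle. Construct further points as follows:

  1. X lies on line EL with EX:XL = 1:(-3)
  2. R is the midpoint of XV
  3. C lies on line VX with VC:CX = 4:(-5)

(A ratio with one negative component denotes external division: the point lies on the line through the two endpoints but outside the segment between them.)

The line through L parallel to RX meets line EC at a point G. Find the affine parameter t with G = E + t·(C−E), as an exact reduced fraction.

Choose coordinates L = (0, 0), V = (1, 0), E = (0, 1).
1. X lies on line EL with EX:XL = 1:(-3) ⇒ X = (0, 3/2)
2. R is the midpoint of XV ⇒ R = (1/2, 3/4)
3. C lies on line VX with VC:CX = 4:(-5) ⇒ C = (5, -6)
through L parallel to RX: direction (-1/2, 3/4); meets EC at G = (-10, 15)
G = E + t·(C−E) with t = -2

t = -2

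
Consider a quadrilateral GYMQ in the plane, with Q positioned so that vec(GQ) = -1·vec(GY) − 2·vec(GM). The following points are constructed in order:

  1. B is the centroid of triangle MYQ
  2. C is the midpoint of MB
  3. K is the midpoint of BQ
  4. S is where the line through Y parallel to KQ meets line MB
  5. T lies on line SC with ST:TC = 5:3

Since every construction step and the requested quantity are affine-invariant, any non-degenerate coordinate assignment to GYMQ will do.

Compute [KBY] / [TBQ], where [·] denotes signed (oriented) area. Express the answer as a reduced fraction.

[KBY]:[TBQ] = -8

Work in coordinates with G = (0, 0), Y = (1, 0), M = (0, 1), Q = (-1, -2).
1. B is the centroid of triangle MYQ ⇒ B = (0, -1/3)
2. C is the midpoint of MB ⇒ C = (0, 1/3)
3. K is the midpoint of BQ ⇒ K = (-1/2, -7/6)
4. S is where the line through Y parallel to KQ meets line MB ⇒ S = (0, -5/3)
5. T lies on line SC with ST:TC = 5:3 ⇒ T = (0, -5/12)
2·[KBY] = -2/3, 2·[TBQ] = 1/12
[KBY]:[TBQ] = -2/3:1/12 = -8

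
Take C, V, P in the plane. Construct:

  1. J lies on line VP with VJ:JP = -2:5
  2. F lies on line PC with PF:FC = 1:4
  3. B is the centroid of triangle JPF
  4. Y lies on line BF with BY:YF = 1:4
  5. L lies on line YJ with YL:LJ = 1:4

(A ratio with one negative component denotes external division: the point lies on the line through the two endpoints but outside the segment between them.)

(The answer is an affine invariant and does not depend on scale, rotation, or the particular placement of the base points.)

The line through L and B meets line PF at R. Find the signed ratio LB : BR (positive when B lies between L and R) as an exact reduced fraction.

LB:BR = 6/25

Choose coordinates C = (0, 0), V = (1, 0), P = (0, 1).
1. J lies on line VP with VJ:JP = -2:5 ⇒ J = (5/3, -2/3)
2. F lies on line PC with PF:FC = 1:4 ⇒ F = (0, 4/5)
3. B is the centroid of triangle JPF ⇒ B = (5/9, 17/45)
4. Y lies on line BF with BY:YF = 1:4 ⇒ Y = (4/9, 104/225)
5. L lies on line YJ with YL:LJ = 1:4 ⇒ L = (31/45, 266/1125)
line LB meets PF at R = (0, 29/30)
B = L + t·(R−L) with t = 6/31, so LB:BR = 6/31:25/31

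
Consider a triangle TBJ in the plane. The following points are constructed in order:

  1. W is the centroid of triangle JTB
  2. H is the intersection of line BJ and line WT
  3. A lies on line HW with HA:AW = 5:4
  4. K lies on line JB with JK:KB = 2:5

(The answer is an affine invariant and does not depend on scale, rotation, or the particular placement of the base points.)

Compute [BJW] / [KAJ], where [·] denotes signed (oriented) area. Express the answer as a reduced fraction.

Choose coordinates T = (0, 0), B = (1, 0), J = (0, 1).
1. W is the centroid of triangle JTB ⇒ W = (1/3, 1/3)
2. H is the intersection of line BJ and line WT ⇒ H = (1/2, 1/2)
3. A lies on line HW with HA:AW = 5:4 ⇒ A = (11/27, 11/27)
4. K lies on line JB with JK:KB = 2:5 ⇒ K = (2/7, 5/7)
2·[BJW] = 1/3, 2·[KAJ] = -10/189
[BJW]:[KAJ] = 1/3:-10/189 = -63/10

[BJW]:[KAJ] = -63/10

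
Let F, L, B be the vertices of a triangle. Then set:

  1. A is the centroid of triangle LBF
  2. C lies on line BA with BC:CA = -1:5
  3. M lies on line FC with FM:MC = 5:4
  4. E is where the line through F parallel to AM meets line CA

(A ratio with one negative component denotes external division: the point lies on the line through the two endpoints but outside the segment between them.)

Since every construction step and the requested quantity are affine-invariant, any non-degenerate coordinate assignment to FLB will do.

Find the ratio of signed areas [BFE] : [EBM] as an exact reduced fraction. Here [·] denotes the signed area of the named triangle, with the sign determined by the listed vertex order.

Choose coordinates F = (0, 0), L = (1, 0), B = (0, 1).
1. A is the centroid of triangle LBF ⇒ A = (1/3, 1/3)
2. C lies on line BA with BC:CA = -1:5 ⇒ C = (-1/12, 7/6)
3. M lies on line FC with FM:MC = 5:4 ⇒ M = (-5/108, 35/54)
4. E is where the line through F parallel to AM meets line CA ⇒ E = (41/48, -17/24)
2·[BFE] = 41/48, 2·[EBM] = 41/108
[BFE]:[EBM] = 41/48:41/108 = 9/4

[BFE]:[EBM] = 9/4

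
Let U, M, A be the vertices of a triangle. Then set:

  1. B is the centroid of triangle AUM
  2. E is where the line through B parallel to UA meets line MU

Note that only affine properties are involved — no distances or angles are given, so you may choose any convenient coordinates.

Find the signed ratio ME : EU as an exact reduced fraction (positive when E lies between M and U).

ME:EU = 2

Work in coordinates with U = (0, 0), M = (1, 0), A = (0, 1).
1. B is the centroid of triangle AUM ⇒ B = (1/3, 1/3)
2. E is where the line through B parallel to UA meets line MU ⇒ E = (1/3, 0)
E = M + t·(U−M) with t = 2/3, so ME:EU = t:(1−t) = 2/3:1/3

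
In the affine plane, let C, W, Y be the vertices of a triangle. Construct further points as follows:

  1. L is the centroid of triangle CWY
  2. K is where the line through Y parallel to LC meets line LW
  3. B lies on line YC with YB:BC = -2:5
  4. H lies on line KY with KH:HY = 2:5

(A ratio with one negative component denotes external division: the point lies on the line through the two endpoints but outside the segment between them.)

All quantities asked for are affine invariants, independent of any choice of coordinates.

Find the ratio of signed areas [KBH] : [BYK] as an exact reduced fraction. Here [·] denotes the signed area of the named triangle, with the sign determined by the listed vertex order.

Work in coordinates with C = (0, 0), W = (1, 0), Y = (0, 1).
1. L is the centroid of triangle CWY ⇒ L = (1/3, 1/3)
2. K is where the line through Y parallel to LC meets line LW ⇒ K = (-1/3, 2/3)
3. B lies on line YC with YB:BC = -2:5 ⇒ B = (0, 5/3)
4. H lies on line KY with KH:HY = 2:5 ⇒ H = (-5/21, 16/21)
2·[KBH] = -4/63, 2·[BYK] = -2/9
[KBH]:[BYK] = -4/63:-2/9 = 2/7

[KBH]:[BYK] = 2/7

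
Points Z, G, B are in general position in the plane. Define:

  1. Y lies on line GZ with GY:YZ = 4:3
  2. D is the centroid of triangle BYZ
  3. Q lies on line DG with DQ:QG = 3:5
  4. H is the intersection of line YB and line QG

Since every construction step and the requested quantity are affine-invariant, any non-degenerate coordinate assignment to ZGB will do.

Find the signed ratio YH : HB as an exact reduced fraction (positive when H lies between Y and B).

Set Z = (0, 0), G = (1, 0), B = (0, 1); any affine frame gives the same invariant.
1. Y lies on line GZ with GY:YZ = 4:3 ⇒ Y = (3/7, 0)
2. D is the centroid of triangle BYZ ⇒ D = (1/7, 1/3)
3. Q lies on line DG with DQ:QG = 3:5 ⇒ Q = (13/28, 5/24)
4. H is the intersection of line YB and line QG ⇒ H = (11/35, 4/15)
H = Y + t·(B−Y) with t = 4/15, so YH:HB = t:(1−t) = 4/15:11/15

YH:HB = 4/11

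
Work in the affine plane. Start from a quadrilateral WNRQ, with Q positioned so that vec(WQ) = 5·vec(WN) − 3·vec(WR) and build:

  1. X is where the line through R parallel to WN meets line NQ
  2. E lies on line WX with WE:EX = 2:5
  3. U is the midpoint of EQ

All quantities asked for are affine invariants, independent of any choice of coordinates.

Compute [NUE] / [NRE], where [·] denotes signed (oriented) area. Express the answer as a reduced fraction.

Set W = (0, 0), N = (1, 0), R = (0, 1), Q = (5, -3); any affine frame gives the same invariant.
1. X is where the line through R parallel to WN meets line NQ ⇒ X = (-1/3, 1)
2. E lies on line WX with WE:EX = 2:5 ⇒ E = (-2/21, 2/7)
3. U is the midpoint of EQ ⇒ U = (103/42, -19/14)
2·[NUE] = -15/14, 2·[NRE] = 17/21
[NUE]:[NRE] = -15/14:17/21 = -45/34

[NUE]:[NRE] = -45/34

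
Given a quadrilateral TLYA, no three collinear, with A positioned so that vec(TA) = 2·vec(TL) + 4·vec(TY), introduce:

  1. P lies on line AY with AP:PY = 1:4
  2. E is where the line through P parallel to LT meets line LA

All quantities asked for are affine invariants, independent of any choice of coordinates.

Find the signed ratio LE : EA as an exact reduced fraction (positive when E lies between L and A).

LE:EA = 17/3

Set T = (0, 0), L = (1, 0), Y = (0, 1), A = (2, 4); any affine frame gives the same invariant.
1. P lies on line AY with AP:PY = 1:4 ⇒ P = (8/5, 17/5)
2. E is where the line through P parallel to LT meets line LA ⇒ E = (37/20, 17/5)
E = L + t·(A−L) with t = 17/20, so LE:EA = t:(1−t) = 17/20:3/20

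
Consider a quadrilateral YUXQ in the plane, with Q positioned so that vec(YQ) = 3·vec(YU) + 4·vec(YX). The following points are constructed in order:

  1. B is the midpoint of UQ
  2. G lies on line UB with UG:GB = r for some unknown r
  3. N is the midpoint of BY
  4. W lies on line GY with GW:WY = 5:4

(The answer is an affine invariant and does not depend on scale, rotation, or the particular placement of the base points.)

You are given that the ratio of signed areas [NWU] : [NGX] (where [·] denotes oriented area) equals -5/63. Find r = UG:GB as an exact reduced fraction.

r = -5/2

Work in coordinates with Y = (0, 0), U = (1, 0), X = (0, 1), Q = (3, 4).
1. B is the midpoint of UQ ⇒ B = (2, 2)
2. With UG:GB = r, write λ = r/(r+1) so G = U + λ·(B−U); G is affine-linear in λ
3. N is the midpoint of BY ⇒ N = (1, 1)
4. W lies on line GY with GW:WY = 5:4 ⇒ W is an affine combination of earlier points and hence also affine-linear in λ
Every point depending on G is an affine combination of G and λ-independent points, so each such coordinate is linear in λ; the λ² term in each signed area is a multiple of (B−U)×(B−U) = 0, so 2·[NWU] and 2·[NGX] are each linear in λ. Evaluating at λ=0 and λ=1:
  2·[NWU] = -4/9·λ + 5/9,   2·[NGX] = 2·λ − 1
So [NWU]:[NGX] = (-4/9·λ + 5/9) / (2·λ − 1). Setting this equal to -5/63:
  -4/9·λ + 5/9 = -5/63·(2·λ − 1)  ⇒  λ = 5/3
Then r = λ/(1−λ) = (5/3)/(-2/3) = -5/2. Check: with r = -5/2, G = (8/3, 10/3) and [NWU]:[NGX] = -5/63 as required.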